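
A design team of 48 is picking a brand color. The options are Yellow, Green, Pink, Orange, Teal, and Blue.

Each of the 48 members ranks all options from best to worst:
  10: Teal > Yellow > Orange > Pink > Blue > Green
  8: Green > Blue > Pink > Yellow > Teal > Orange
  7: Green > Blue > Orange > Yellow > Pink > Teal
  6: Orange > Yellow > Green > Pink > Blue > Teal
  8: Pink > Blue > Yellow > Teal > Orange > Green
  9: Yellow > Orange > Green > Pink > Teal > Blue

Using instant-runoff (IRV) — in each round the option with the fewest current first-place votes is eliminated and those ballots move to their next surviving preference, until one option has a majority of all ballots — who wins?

Round 1: Yellow 9, Green 15, Pink 8, Orange 6, Teal 10, Blue 0. Blue eliminated.
Round 2: Yellow 9, Green 15, Pink 8, Orange 6, Teal 10. Orange eliminated.
Round 3: Yellow 15, Green 15, Pink 8, Teal 10. Pink eliminated.
Round 4: Yellow 23, Green 15, Teal 10. Teal eliminated.
Round 5: Yellow 33, Green 15. Yellow has a majority (≥25).

Yellow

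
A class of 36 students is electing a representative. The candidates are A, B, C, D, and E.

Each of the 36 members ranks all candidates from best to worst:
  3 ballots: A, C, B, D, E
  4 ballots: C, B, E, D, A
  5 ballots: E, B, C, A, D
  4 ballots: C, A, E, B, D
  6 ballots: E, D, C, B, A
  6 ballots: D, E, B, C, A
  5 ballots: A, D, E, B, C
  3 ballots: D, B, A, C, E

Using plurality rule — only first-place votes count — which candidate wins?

First-place votes: A 8, B 0, C 8, D 9, E 11.

E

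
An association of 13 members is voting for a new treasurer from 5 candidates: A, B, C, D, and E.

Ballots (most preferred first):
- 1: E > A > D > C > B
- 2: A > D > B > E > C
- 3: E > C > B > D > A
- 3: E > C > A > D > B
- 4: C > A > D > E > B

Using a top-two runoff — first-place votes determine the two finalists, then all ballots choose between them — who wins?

E

Round 1 first-place votes: A 2, B 0, C 4, D 0, E 7. E and C advance.
Runoff: E is ranked above C on 9 ballots, C above E on 4.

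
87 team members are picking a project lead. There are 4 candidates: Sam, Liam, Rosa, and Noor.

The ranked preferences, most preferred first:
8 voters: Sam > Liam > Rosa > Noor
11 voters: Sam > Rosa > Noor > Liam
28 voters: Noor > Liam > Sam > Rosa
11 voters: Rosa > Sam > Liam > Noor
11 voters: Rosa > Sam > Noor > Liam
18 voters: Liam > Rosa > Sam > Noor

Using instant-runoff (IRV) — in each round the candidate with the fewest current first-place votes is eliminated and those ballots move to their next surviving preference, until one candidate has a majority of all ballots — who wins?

Rosa

Round 1: Sam 19, Liam 18, Rosa 22, Noor 28. Liam eliminated.
Round 2: Sam 19, Rosa 40, Noor 28. Sam eliminated.
Round 3: Rosa 59, Noor 28. Rosa has a majority (≥44).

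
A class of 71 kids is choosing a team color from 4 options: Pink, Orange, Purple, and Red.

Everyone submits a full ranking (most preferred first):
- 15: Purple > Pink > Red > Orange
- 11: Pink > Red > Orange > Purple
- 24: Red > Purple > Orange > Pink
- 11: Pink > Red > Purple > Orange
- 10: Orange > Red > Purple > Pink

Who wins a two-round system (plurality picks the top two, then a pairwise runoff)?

Pink

Round 1 first-place votes: Pink 22, Orange 10, Purple 15, Red 24. Red and Pink advance.
Runoff: Red is ranked above Pink on 34 ballots, Pink above Red on 37.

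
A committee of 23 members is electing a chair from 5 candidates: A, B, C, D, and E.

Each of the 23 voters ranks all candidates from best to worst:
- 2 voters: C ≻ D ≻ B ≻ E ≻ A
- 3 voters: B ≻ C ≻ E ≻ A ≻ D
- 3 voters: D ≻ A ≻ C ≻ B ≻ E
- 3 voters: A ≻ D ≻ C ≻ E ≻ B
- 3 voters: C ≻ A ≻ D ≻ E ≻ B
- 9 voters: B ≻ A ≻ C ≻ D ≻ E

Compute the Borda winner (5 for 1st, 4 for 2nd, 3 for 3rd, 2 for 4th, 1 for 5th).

A: 2×1 + 3×2 + 3×4 + 3×5 + 3×4 + 9×4 = 83
B: 2×3 + 3×5 + 3×2 + 3×1 + 3×1 + 9×5 = 78
C: 2×5 + 3×4 + 3×3 + 3×3 + 3×5 + 9×3 = 82
D: 2×4 + 3×1 + 3×5 + 3×4 + 3×3 + 9×2 = 65
E: 2×2 + 3×3 + 3×1 + 3×2 + 3×2 + 9×1 = 37

A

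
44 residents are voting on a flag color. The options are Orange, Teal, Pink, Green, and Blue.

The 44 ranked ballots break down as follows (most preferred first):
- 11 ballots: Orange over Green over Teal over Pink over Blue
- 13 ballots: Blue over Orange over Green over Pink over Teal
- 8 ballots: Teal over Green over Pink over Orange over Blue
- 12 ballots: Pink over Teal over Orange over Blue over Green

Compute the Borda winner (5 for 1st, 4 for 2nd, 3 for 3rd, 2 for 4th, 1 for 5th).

Orange: 11×5 + 13×4 + 8×2 + 12×3 = 159
Teal: 11×3 + 13×1 + 8×5 + 12×4 = 134
Pink: 11×2 + 13×2 + 8×3 + 12×5 = 132
Green: 11×4 + 13×3 + 8×4 + 12×1 = 127
Blue: 11×1 + 13×5 + 8×1 + 12×2 = 108

Orange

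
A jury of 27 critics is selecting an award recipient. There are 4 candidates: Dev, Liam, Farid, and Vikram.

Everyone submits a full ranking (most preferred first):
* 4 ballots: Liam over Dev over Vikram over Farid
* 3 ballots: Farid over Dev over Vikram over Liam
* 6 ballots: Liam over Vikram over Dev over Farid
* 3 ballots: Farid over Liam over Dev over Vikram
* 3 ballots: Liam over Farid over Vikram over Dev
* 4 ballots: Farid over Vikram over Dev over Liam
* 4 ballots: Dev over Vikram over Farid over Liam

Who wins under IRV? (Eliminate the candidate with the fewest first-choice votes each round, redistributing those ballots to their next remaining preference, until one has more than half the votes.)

Farid

Round 1: Dev 4, Liam 13, Farid 10, Vikram 0. Vikram eliminated.
Round 2: Dev 4, Liam 13, Farid 10. Dev eliminated.
Round 3: Liam 13, Farid 14. Farid has a majority (≥14).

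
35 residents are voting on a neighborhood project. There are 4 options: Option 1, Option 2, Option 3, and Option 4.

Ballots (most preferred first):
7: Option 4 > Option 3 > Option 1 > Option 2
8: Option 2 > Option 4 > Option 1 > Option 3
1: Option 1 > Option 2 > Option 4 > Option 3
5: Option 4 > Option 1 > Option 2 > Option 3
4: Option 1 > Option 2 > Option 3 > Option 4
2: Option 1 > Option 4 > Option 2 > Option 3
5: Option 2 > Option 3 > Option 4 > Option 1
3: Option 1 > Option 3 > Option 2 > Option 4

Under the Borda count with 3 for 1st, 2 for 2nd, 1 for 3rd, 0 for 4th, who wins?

Option 1: 7×1 + 8×1 + 1×3 + 5×2 + 4×3 + 2×3 + 5×0 + 3×3 = 55
Option 2: 7×0 + 8×3 + 1×2 + 5×1 + 4×2 + 2×1 + 5×3 + 3×1 = 59
Option 3: 7×2 + 8×0 + 1×0 + 5×0 + 4×1 + 2×0 + 5×2 + 3×2 = 34
Option 4: 7×3 + 8×2 + 1×1 + 5×3 + 4×0 + 2×2 + 5×1 + 3×0 = 62

Option 4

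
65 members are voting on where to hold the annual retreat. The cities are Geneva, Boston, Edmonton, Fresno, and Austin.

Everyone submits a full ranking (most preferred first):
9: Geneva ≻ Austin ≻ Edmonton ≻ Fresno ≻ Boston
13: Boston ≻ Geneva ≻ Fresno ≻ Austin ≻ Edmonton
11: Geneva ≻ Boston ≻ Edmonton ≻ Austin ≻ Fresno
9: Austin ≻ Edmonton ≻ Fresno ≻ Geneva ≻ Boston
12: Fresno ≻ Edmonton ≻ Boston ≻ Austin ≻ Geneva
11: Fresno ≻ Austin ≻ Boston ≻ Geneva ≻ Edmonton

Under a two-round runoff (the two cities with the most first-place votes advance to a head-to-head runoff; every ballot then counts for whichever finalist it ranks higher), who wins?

Round 1 first-place votes: Geneva 20, Boston 13, Edmonton 0, Fresno 23, Austin 9. Fresno and Geneva advance.
Runoff: Fresno is ranked above Geneva on 32 ballots, Geneva above Fresno on 33.

Geneva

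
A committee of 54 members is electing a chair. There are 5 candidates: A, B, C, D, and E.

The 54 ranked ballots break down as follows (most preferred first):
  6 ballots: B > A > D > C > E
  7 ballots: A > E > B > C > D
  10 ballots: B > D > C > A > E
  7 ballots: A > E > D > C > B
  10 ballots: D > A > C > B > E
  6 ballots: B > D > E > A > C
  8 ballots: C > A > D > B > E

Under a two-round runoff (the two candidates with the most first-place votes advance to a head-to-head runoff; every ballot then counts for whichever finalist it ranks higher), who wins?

Round 1 first-place votes: A 14, B 22, C 8, D 10, E 0. B and A advance.
Runoff: B is ranked above A on 22 ballots, A above B on 32.

A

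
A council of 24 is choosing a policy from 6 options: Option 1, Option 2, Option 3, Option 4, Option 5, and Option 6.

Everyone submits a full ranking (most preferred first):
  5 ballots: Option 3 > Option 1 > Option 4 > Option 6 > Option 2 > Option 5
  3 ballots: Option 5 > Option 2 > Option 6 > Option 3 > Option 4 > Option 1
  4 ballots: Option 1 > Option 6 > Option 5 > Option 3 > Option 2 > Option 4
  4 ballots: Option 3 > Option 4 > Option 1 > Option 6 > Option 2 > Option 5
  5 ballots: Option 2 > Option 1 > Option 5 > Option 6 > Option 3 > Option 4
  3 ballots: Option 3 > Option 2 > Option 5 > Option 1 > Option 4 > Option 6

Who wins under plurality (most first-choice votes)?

Option 3

First-place votes: Option 1 4, Option 2 5, Option 3 12, Option 4 0, Option 5 3, Option 6 0.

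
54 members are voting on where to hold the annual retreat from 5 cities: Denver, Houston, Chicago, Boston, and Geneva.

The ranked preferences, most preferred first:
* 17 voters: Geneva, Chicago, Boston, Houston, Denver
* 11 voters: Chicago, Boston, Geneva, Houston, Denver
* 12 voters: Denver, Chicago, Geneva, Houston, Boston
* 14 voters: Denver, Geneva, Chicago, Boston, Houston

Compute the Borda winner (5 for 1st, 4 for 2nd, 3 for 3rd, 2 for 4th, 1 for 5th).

Chicago

Denver: 17×1 + 11×1 + 12×5 + 14×5 = 158
Houston: 17×2 + 11×2 + 12×2 + 14×1 = 94
Chicago: 17×4 + 11×5 + 12×4 + 14×3 = 213
Boston: 17×3 + 11×4 + 12×1 + 14×2 = 135
Geneva: 17×5 + 11×3 + 12×3 + 14×4 = 210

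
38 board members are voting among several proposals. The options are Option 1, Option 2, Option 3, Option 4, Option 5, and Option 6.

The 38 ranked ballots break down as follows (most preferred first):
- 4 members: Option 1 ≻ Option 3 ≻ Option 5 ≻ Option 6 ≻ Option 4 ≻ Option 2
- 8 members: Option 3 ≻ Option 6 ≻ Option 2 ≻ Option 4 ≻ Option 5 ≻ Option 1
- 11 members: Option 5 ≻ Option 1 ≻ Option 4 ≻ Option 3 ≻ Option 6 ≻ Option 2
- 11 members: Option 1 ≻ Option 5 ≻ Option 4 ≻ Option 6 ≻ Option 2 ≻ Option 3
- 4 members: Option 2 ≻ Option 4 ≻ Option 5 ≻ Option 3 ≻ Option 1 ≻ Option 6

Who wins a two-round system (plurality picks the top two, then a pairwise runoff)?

Option 5

Round 1 first-place votes: Option 1 15, Option 2 4, Option 3 8, Option 4 0, Option 5 11, Option 6 0. Option 1 and Option 5 advance.
Runoff: Option 1 is ranked above Option 5 on 15 ballots, Option 5 above Option 1 on 23.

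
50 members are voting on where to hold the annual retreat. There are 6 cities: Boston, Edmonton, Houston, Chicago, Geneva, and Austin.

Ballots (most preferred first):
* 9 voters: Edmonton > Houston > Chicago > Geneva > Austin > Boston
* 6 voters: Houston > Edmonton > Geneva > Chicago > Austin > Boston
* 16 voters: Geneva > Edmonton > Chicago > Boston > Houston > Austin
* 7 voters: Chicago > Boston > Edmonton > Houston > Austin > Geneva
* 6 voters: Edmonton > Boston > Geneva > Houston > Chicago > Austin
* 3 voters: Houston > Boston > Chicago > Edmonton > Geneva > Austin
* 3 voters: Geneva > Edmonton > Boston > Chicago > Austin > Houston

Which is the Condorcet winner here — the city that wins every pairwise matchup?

Edmonton vs Boston: 40–10
Edmonton vs Houston: 41–9
Edmonton vs Chicago: 40–10
Edmonton vs Geneva: 31–19
Edmonton vs Austin: 50–0
Edmonton beats every other city.

Edmonton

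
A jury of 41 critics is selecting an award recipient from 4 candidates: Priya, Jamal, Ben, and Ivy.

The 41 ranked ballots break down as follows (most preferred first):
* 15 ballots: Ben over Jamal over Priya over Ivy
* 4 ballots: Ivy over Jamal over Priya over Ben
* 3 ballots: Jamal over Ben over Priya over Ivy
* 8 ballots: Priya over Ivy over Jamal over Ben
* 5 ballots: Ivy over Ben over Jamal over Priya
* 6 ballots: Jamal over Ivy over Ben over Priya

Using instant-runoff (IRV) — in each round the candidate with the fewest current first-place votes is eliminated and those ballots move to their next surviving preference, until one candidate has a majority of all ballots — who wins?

Ivy

Round 1: Priya 8, Jamal 9, Ben 15, Ivy 9. Priya eliminated.
Round 2: Jamal 9, Ben 15, Ivy 17. Jamal eliminated.
Round 3: Ben 18, Ivy 23. Ivy has a majority (≥21).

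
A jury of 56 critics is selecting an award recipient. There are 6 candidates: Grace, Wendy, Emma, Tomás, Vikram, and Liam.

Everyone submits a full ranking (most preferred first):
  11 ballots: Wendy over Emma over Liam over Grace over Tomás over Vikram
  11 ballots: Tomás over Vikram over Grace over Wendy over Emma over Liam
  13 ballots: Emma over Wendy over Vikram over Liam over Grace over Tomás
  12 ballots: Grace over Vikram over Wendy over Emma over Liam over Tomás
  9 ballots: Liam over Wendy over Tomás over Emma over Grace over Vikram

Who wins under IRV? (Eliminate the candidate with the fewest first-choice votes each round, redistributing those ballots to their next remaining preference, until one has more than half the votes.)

Wendy

Round 1: Grace 12, Wendy 11, Emma 13, Tomás 11, Vikram 0, Liam 9. Vikram eliminated.
Round 2: Grace 12, Wendy 11, Emma 13, Tomás 11, Liam 9. Liam eliminated.
Round 3: Grace 12, Wendy 20, Emma 13, Tomás 11. Tomás eliminated.
Round 4: Grace 23, Wendy 20, Emma 13. Emma eliminated.
Round 5: Grace 23, Wendy 33. Wendy has a majority (≥29).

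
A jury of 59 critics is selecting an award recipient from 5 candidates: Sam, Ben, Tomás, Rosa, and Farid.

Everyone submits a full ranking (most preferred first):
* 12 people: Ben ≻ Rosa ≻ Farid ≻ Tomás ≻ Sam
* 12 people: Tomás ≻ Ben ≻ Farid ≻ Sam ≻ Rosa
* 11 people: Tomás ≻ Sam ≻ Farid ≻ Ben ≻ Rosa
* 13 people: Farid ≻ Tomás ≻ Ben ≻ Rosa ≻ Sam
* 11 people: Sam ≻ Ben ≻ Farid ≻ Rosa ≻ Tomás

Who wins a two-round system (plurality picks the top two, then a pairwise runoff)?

Round 1 first-place votes: Sam 11, Ben 12, Tomás 23, Rosa 0, Farid 13. Tomás and Farid advance.
Runoff: Tomás is ranked above Farid on 23 ballots, Farid above Tomás on 36.

Farid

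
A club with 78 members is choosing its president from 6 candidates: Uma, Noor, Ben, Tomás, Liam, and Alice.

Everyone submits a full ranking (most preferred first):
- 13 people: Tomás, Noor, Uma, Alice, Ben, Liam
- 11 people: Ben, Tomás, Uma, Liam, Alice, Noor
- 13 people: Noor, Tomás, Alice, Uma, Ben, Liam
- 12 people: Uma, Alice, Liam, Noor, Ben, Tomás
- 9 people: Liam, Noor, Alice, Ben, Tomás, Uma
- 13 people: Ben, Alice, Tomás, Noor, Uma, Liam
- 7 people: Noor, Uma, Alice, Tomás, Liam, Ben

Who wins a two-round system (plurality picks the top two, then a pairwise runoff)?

Noor

Round 1 first-place votes: Uma 12, Noor 20, Ben 24, Tomás 13, Liam 9, Alice 0. Ben and Noor advance.
Runoff: Ben is ranked above Noor on 24 ballots, Noor above Ben on 54.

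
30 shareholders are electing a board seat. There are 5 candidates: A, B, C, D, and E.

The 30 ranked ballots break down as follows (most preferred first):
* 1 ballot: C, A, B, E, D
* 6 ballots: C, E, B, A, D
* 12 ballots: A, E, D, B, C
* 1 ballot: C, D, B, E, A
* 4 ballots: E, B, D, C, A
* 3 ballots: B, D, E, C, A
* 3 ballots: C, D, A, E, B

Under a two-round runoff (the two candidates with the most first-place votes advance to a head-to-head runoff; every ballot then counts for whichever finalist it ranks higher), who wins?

Round 1 first-place votes: A 12, B 3, C 11, D 0, E 4. A and C advance.
Runoff: A is ranked above C on 12 ballots, C above A on 18.

C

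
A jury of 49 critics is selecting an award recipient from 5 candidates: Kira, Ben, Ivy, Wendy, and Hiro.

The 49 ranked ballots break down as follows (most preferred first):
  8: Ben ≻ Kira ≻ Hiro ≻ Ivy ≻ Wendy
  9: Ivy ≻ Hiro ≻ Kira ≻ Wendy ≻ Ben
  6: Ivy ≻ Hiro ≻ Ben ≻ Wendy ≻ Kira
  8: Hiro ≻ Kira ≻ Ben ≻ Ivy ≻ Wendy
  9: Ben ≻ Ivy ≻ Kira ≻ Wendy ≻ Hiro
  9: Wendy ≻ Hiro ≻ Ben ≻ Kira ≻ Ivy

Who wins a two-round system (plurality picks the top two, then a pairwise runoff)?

Ben

Round 1 first-place votes: Kira 0, Ben 17, Ivy 15, Wendy 9, Hiro 8. Ben and Ivy advance.
Runoff: Ben is ranked above Ivy on 34 ballots, Ivy above Ben on 15.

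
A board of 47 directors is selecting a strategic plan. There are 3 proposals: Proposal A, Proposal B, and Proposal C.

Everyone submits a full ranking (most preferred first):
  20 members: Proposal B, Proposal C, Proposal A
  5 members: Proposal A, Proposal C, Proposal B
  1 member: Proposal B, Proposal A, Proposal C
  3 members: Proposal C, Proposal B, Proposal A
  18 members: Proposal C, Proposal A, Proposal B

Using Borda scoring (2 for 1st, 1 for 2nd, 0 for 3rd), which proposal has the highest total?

Proposal C

Proposal A: 20×0 + 5×2 + 1×1 + 3×0 + 18×1 = 29
Proposal B: 20×2 + 5×0 + 1×2 + 3×1 + 18×0 = 45
Proposal C: 20×1 + 5×1 + 1×0 + 3×2 + 18×2 = 67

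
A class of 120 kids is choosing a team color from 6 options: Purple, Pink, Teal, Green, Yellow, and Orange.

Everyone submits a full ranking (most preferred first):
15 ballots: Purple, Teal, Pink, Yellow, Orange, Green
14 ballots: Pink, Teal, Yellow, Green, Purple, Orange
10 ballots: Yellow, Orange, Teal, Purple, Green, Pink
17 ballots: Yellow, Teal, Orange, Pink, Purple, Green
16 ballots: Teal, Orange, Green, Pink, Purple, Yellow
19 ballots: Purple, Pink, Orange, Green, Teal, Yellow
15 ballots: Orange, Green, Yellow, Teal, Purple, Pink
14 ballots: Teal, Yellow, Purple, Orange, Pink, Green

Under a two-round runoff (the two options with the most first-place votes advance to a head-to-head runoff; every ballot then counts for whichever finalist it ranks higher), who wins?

Teal

Round 1 first-place votes: Purple 34, Pink 14, Teal 30, Green 0, Yellow 27, Orange 15. Purple and Teal advance.
Runoff: Purple is ranked above Teal on 34 ballots, Teal above Purple on 86.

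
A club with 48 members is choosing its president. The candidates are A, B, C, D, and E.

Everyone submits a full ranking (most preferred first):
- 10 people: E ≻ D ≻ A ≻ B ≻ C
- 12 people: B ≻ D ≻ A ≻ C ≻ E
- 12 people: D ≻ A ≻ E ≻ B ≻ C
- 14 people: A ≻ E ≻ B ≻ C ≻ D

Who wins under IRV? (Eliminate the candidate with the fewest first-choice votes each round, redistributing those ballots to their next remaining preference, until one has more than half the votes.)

D

Round 1: A 14, B 12, C 0, D 12, E 10. C eliminated.
Round 2: A 14, B 12, D 12, E 10. E eliminated.
Round 3: A 14, B 12, D 22. B eliminated.
Round 4: A 14, D 34. D has a majority (≥25).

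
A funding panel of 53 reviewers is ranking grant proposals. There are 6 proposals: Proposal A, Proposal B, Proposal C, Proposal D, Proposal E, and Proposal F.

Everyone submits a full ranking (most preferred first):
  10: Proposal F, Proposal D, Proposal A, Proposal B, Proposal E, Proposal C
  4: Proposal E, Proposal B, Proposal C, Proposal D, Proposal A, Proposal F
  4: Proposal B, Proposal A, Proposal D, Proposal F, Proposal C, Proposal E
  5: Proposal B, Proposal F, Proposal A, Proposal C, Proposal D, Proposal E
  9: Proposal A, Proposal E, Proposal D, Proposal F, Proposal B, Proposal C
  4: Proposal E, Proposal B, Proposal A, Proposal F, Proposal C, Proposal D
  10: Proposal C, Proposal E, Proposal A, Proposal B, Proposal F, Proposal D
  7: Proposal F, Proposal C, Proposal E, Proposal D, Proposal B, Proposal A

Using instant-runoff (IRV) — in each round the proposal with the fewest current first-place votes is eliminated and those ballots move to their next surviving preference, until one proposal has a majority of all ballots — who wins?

Round 1: Proposal A 9, Proposal B 9, Proposal C 10, Proposal D 0, Proposal E 8, Proposal F 17. Proposal D eliminated.
Round 2: Proposal A 9, Proposal B 9, Proposal C 10, Proposal E 8, Proposal F 17. Proposal E eliminated.
Round 3: Proposal A 9, Proposal B 17, Proposal C 10, Proposal F 17. Proposal A eliminated.
Round 4: Proposal B 17, Proposal C 10, Proposal F 26. Proposal C eliminated.
Round 5: Proposal B 27, Proposal F 26. Proposal B has a majority (≥27).

Proposal B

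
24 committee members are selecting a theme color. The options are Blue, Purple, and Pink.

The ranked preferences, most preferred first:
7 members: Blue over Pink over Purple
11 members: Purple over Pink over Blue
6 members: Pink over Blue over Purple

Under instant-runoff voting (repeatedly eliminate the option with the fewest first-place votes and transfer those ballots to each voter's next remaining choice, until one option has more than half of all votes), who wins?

Round 1: Blue 7, Purple 11, Pink 6. Pink eliminated.
Round 2: Blue 13, Purple 11. Blue has a majority (≥13).

Blue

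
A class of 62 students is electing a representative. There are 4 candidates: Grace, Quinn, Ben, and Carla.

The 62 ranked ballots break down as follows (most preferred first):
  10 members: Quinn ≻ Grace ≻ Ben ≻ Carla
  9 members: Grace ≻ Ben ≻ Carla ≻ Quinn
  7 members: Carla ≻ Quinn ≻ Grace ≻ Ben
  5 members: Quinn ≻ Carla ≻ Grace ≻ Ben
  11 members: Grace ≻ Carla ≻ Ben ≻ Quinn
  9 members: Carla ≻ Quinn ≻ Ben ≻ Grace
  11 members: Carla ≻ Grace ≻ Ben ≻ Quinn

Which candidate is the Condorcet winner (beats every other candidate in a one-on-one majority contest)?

Carla

Carla vs Grace: 32–30
Carla vs Quinn: 47–15
Carla vs Ben: 43–19
Carla beats every other candidate.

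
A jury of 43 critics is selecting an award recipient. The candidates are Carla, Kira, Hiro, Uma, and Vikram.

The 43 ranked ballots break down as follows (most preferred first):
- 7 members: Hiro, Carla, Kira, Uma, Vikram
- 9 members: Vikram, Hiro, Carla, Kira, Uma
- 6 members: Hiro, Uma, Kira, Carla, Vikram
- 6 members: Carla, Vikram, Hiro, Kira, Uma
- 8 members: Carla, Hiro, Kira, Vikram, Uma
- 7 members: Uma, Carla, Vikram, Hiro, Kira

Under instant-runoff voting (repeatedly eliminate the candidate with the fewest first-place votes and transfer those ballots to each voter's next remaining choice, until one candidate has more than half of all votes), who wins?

Round 1: Carla 14, Kira 0, Hiro 13, Uma 7, Vikram 9. Kira eliminated.
Round 2: Carla 14, Hiro 13, Uma 7, Vikram 9. Uma eliminated.
Round 3: Carla 21, Hiro 13, Vikram 9. Vikram eliminated.
Round 4: Carla 21, Hiro 22. Hiro has a majority (≥22).

Hiro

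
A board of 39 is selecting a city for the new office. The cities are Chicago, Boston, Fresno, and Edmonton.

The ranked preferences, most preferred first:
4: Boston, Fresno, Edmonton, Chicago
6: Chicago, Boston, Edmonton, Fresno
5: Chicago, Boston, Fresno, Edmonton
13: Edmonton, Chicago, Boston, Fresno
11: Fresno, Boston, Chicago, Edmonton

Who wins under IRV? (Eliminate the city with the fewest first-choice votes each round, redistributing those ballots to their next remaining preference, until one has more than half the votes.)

Round 1: Chicago 11, Boston 4, Fresno 11, Edmonton 13. Boston eliminated.
Round 2: Chicago 11, Fresno 15, Edmonton 13. Chicago eliminated.
Round 3: Fresno 20, Edmonton 19. Fresno has a majority (≥20).

Fresno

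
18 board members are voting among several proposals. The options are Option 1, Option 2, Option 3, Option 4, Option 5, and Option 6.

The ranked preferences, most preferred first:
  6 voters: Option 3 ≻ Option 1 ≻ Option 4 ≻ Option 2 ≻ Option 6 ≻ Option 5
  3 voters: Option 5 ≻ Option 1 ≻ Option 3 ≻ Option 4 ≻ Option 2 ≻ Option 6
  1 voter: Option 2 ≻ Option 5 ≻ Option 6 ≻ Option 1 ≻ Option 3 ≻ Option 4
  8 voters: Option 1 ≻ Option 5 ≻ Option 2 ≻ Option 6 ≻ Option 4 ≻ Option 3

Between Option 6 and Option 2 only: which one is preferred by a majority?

Option 6 is ranked above Option 2 on 0 ballots; Option 2 above Option 6 on 18.

Option 2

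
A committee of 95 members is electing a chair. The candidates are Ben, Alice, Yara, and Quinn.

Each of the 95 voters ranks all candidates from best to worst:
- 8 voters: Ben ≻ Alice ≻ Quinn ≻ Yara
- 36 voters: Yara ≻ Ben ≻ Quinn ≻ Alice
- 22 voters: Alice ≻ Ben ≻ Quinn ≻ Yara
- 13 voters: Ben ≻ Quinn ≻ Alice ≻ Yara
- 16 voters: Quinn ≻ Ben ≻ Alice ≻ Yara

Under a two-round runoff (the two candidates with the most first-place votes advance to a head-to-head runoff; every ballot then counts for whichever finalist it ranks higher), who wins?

Round 1 first-place votes: Ben 21, Alice 22, Yara 36, Quinn 16. Yara and Alice advance.
Runoff: Yara is ranked above Alice on 36 ballots, Alice above Yara on 59.

Alice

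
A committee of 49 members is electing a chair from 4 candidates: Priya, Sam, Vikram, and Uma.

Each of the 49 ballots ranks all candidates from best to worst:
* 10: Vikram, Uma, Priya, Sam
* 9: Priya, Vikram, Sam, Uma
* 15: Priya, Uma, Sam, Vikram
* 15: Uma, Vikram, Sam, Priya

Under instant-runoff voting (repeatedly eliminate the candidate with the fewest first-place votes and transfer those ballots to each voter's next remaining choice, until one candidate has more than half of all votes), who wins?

Uma

Round 1: Priya 24, Sam 0, Vikram 10, Uma 15. Sam eliminated.
Round 2: Priya 24, Vikram 10, Uma 15. Vikram eliminated.
Round 3: Priya 24, Uma 25. Uma has a majority (≥25).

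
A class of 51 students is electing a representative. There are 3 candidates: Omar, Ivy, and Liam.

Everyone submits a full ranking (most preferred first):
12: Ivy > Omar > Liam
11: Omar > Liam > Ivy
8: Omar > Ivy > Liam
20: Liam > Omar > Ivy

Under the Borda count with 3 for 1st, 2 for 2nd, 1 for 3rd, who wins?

Omar

Omar: 12×2 + 11×3 + 8×3 + 20×2 = 121
Ivy: 12×3 + 11×1 + 8×2 + 20×1 = 83
Liam: 12×1 + 11×2 + 8×1 + 20×3 = 102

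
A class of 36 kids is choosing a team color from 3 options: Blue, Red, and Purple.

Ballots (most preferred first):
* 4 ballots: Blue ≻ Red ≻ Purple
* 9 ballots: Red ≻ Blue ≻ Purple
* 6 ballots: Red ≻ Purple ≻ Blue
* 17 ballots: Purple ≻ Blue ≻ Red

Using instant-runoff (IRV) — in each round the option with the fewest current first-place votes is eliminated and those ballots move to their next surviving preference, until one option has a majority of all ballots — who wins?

Red

Round 1: Blue 4, Red 15, Purple 17. Blue eliminated.
Round 2: Red 19, Purple 17. Red has a majority (≥19).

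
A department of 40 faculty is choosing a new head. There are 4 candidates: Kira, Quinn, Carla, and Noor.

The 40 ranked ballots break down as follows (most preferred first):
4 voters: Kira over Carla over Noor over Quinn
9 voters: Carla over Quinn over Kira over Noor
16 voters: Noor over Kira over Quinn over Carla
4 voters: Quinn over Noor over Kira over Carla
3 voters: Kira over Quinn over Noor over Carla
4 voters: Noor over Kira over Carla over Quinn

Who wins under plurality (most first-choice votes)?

First-place votes: Kira 7, Quinn 4, Carla 9, Noor 20.

Noor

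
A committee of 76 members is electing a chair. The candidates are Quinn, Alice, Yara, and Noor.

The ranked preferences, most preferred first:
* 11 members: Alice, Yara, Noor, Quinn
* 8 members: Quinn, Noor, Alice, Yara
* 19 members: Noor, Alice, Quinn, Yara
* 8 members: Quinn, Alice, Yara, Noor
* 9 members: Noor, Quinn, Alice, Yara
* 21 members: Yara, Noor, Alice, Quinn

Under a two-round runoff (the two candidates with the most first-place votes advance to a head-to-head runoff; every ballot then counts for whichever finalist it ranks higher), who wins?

Round 1 first-place votes: Quinn 16, Alice 11, Yara 21, Noor 28. Noor and Yara advance.
Runoff: Noor is ranked above Yara on 36 ballots, Yara above Noor on 40.

Yara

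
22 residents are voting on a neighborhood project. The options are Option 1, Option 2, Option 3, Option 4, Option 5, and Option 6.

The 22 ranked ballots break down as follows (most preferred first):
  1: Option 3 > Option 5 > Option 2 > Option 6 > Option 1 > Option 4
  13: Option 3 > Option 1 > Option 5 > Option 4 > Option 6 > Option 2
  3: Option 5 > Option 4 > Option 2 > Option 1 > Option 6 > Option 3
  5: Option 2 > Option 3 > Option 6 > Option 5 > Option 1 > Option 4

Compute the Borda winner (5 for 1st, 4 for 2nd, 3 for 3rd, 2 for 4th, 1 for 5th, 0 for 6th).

Option 3

Option 1: 1×1 + 13×4 + 3×2 + 5×1 = 64
Option 2: 1×3 + 13×0 + 3×3 + 5×5 = 37
Option 3: 1×5 + 13×5 + 3×0 + 5×4 = 90
Option 4: 1×0 + 13×2 + 3×4 + 5×0 = 38
Option 5: 1×4 + 13×3 + 3×5 + 5×2 = 68
Option 6: 1×2 + 13×1 + 3×1 + 5×3 = 33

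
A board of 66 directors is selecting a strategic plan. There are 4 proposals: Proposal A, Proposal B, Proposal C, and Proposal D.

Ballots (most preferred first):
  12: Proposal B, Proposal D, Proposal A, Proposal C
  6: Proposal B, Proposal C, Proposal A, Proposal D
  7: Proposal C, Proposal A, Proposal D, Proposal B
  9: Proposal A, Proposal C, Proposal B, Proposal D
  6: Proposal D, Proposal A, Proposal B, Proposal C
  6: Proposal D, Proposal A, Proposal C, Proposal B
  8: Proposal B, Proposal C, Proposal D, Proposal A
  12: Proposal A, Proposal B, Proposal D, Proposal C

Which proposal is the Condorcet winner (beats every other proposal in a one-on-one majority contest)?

Proposal A vs Proposal B: 40–26
Proposal A vs Proposal C: 45–21
Proposal A vs Proposal D: 34–32
Proposal A beats every other proposal.

Proposal A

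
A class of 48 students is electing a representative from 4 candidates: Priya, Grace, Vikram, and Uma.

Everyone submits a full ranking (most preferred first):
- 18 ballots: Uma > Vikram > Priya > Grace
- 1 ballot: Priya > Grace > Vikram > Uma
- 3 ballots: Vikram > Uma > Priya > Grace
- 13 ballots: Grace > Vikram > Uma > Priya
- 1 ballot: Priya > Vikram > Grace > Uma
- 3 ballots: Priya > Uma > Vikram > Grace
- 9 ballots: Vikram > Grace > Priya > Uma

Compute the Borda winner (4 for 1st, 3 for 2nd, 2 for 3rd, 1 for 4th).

Vikram

Priya: 18×2 + 1×4 + 3×2 + 13×1 + 1×4 + 3×4 + 9×2 = 93
Grace: 18×1 + 1×3 + 3×1 + 13×4 + 1×2 + 3×1 + 9×3 = 108
Vikram: 18×3 + 1×2 + 3×4 + 13×3 + 1×3 + 3×2 + 9×4 = 152
Uma: 18×4 + 1×1 + 3×3 + 13×2 + 1×1 + 3×3 + 9×1 = 127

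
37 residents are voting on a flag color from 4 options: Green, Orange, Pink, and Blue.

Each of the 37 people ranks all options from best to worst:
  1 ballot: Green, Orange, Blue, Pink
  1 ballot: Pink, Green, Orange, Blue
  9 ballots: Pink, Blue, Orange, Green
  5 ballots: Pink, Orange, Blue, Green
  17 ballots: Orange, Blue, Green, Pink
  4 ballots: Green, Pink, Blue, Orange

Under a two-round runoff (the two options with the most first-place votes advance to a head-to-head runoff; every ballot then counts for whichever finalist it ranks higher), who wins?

Round 1 first-place votes: Green 5, Orange 17, Pink 15, Blue 0. Orange and Pink advance.
Runoff: Orange is ranked above Pink on 18 ballots, Pink above Orange on 19.

Pink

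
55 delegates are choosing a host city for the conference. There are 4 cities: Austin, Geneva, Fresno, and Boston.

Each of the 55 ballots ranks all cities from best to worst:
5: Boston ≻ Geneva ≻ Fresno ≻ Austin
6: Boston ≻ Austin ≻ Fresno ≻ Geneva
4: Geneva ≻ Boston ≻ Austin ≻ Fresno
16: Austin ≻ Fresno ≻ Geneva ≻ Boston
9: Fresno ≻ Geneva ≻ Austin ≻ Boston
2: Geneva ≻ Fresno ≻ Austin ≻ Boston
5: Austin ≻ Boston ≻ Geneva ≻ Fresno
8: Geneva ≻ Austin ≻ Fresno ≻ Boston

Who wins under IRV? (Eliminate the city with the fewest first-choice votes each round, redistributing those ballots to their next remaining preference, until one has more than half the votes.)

Geneva

Round 1: Austin 21, Geneva 14, Fresno 9, Boston 11. Fresno eliminated.
Round 2: Austin 21, Geneva 23, Boston 11. Boston eliminated.
Round 3: Austin 27, Geneva 28. Geneva has a majority (≥28).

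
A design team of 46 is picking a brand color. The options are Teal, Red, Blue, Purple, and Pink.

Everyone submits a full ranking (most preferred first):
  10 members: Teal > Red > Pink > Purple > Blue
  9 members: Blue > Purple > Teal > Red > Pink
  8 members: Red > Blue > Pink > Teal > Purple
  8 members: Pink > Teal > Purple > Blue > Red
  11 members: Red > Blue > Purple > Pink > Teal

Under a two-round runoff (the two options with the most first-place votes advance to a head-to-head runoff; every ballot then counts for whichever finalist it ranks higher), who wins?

Teal

Round 1 first-place votes: Teal 10, Red 19, Blue 9, Purple 0, Pink 8. Red and Teal advance.
Runoff: Red is ranked above Teal on 19 ballots, Teal above Red on 27.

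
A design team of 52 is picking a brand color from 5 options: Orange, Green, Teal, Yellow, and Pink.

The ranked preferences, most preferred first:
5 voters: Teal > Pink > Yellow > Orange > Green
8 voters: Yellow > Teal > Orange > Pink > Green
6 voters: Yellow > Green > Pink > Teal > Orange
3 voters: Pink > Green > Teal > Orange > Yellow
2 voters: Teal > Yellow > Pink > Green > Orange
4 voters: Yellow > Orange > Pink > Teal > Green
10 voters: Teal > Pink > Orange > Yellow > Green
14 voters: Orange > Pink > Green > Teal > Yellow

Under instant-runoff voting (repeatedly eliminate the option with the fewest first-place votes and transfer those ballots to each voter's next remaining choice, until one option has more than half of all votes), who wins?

Round 1: Orange 14, Green 0, Teal 17, Yellow 18, Pink 3. Green eliminated.
Round 2: Orange 14, Teal 17, Yellow 18, Pink 3. Pink eliminated.
Round 3: Orange 14, Teal 20, Yellow 18. Orange eliminated.
Round 4: Teal 34, Yellow 18. Teal has a majority (≥27).

Teal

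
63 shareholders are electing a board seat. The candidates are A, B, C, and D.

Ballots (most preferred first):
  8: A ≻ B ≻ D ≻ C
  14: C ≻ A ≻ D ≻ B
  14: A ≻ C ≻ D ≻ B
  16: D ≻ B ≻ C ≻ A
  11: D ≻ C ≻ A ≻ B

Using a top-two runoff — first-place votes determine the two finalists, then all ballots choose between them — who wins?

Round 1 first-place votes: A 22, B 0, C 14, D 27. D and A advance.
Runoff: D is ranked above A on 27 ballots, A above D on 36.

A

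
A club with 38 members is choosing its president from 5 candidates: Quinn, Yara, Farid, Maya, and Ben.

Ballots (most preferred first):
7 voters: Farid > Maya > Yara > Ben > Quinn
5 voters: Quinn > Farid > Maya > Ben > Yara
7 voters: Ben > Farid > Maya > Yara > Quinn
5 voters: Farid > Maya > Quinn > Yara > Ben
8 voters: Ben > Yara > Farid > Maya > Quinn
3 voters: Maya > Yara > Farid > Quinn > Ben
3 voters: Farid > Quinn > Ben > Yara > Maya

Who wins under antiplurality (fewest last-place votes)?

Last-place votes: Quinn 22, Yara 5, Farid 0, Maya 3, Ben 8.

Farid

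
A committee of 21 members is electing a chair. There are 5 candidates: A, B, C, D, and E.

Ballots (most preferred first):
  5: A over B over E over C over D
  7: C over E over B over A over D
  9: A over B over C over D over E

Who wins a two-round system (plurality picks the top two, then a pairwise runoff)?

Round 1 first-place votes: A 14, B 0, C 7, D 0, E 0. A and C advance.
Runoff: A is ranked above C on 14 ballots, C above A on 7.

A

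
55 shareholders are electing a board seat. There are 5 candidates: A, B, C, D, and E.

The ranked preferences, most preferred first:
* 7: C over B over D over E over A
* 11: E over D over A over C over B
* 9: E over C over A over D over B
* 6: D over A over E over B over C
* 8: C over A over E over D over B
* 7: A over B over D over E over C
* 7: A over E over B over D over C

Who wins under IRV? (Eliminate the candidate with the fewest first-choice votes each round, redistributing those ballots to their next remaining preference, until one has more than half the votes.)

A

Round 1: A 14, B 0, C 15, D 6, E 20. B eliminated.
Round 2: A 14, C 15, D 6, E 20. D eliminated.
Round 3: A 20, C 15, E 20. C eliminated.
Round 4: A 28, E 27. A has a majority (≥28).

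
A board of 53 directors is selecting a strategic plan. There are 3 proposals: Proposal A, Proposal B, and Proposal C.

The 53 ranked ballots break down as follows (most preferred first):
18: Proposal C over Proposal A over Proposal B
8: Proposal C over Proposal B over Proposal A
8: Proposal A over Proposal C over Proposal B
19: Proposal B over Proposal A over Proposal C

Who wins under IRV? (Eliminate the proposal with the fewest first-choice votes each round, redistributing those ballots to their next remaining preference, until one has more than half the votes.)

Round 1: Proposal A 8, Proposal B 19, Proposal C 26. Proposal A eliminated.
Round 2: Proposal B 19, Proposal C 34. Proposal C has a majority (≥27).

Proposal C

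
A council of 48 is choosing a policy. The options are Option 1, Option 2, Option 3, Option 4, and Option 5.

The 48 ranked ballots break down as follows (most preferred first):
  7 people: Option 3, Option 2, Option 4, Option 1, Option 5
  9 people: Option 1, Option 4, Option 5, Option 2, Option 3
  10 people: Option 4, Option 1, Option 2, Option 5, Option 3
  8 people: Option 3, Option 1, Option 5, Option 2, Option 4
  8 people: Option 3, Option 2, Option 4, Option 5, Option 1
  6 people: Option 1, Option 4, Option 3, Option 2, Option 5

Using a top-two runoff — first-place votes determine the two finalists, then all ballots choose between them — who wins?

Round 1 first-place votes: Option 1 15, Option 2 0, Option 3 23, Option 4 10, Option 5 0. Option 3 and Option 1 advance.
Runoff: Option 3 is ranked above Option 1 on 23 ballots, Option 1 above Option 3 on 25.

Option 1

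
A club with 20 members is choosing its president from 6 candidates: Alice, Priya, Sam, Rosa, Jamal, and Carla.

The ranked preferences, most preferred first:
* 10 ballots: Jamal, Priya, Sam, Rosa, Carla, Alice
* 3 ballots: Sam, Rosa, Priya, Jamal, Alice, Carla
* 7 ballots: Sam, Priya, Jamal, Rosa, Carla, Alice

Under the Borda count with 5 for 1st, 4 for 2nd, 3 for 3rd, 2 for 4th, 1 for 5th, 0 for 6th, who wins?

Alice: 10×0 + 3×1 + 7×0 = 3
Priya: 10×4 + 3×3 + 7×4 = 77
Sam: 10×3 + 3×5 + 7×5 = 80
Rosa: 10×2 + 3×4 + 7×2 = 46
Jamal: 10×5 + 3×2 + 7×3 = 77
Carla: 10×1 + 3×0 + 7×1 = 17

Sam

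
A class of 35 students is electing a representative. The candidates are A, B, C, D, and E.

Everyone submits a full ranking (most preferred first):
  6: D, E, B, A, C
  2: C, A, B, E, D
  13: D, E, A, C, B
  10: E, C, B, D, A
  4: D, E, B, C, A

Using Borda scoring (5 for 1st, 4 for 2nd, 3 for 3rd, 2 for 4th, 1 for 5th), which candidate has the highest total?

A: 6×2 + 2×4 + 13×3 + 10×1 + 4×1 = 73
B: 6×3 + 2×3 + 13×1 + 10×3 + 4×3 = 79
C: 6×1 + 2×5 + 13×2 + 10×4 + 4×2 = 90
D: 6×5 + 2×1 + 13×5 + 10×2 + 4×5 = 137
E: 6×4 + 2×2 + 13×4 + 10×5 + 4×4 = 146

E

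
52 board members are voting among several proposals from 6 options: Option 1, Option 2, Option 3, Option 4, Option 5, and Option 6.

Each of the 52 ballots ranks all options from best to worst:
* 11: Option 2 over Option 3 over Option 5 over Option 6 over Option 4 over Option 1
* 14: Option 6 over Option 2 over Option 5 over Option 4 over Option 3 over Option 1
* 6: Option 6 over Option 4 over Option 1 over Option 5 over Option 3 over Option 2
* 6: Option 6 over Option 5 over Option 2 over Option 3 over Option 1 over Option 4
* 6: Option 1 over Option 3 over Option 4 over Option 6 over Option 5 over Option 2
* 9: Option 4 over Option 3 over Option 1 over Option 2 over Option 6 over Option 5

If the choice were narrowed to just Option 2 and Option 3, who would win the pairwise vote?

Option 2

Option 2 is ranked above Option 3 on 31 ballots; Option 3 above Option 2 on 21.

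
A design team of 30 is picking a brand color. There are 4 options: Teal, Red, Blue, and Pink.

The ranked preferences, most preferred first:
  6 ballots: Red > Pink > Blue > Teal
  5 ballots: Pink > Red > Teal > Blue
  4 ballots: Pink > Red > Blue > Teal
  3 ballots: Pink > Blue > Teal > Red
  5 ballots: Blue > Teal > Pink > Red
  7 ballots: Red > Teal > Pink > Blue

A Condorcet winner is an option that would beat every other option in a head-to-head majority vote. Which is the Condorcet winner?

Pink vs Teal: 18–12
Pink vs Red: 17–13
Pink vs Blue: 25–5
Pink beats every other option.

Pink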